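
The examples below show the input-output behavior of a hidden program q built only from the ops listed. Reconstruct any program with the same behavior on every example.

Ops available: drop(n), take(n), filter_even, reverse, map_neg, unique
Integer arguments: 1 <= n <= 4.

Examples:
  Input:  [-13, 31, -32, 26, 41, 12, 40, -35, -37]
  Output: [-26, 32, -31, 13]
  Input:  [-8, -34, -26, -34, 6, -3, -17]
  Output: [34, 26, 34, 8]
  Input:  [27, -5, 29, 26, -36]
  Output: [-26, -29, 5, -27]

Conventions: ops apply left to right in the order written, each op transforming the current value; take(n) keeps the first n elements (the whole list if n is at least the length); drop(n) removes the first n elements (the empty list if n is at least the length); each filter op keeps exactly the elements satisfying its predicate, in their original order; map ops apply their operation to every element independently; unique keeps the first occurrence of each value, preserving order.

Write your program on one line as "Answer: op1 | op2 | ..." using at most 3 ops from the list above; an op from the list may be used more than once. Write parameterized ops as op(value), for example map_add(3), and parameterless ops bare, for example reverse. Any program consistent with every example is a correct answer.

take(4) | reverse | map_neg

Check, running the answer program on each example:
  [-13, 31, -32, 26, 41, 12, 40, -35, -37] -> [-13, 31, -32, 26] -> [26, -32, 31, -13] -> [-26, 32, -31, 13]
  [-8, -34, -26, -34, 6, -3, -17] -> [-8, -34, -26, -34] -> [-34, -26, -34, -8] -> [34, 26, 34, 8]
  [27, -5, 29, 26, -36] -> [27, -5, 29, 26] -> [26, 29, -5, 27] -> [-26, -29, 5, -27]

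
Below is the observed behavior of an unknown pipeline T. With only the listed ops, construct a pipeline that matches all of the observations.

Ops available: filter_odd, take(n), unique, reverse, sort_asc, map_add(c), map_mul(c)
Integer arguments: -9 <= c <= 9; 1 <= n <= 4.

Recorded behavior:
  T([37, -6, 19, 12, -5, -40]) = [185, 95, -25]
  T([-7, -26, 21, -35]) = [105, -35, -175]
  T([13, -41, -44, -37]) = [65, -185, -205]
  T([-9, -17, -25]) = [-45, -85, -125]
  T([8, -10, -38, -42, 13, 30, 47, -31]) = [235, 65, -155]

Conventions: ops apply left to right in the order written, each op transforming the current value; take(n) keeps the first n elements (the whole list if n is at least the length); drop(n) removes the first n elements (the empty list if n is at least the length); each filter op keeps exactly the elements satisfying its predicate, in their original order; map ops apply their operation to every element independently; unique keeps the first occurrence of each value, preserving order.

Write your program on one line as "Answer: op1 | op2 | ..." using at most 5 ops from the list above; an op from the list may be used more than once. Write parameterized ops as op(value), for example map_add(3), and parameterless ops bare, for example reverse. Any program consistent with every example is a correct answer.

map_mul(-5) | sort_asc | filter_odd | map_mul(-1)

Check, running the answer program on each example:
  [37, -6, 19, 12, -5, -40] -> [-185, 30, -95, -60, 25, 200] -> [-185, -95, -60, 25, 30, 200] -> [-185, -95, 25] -> [185, 95, -25]
  [-7, -26, 21, -35] -> [35, 130, -105, 175] -> [-105, 35, 130, 175] -> [-105, 35, 175] -> [105, -35, -175]
  [13, -41, -44, -37] -> [-65, 205, 220, 185] -> [-65, 185, 205, 220] -> [-65, 185, 205] -> [65, -185, -205]
  [-9, -17, -25] -> [45, 85, 125] -> [45, 85, 125] -> [45, 85, 125] -> [-45, -85, -125]
  [8, -10, -38, -42, 13, 30, 47, -31] -> [-40, 50, 190, 210, -65, -150, -235, 155] -> [-235, -150, -65, -40, 50, 155, 190, 210] -> [-235, -65, 155] -> [235, 65, -155]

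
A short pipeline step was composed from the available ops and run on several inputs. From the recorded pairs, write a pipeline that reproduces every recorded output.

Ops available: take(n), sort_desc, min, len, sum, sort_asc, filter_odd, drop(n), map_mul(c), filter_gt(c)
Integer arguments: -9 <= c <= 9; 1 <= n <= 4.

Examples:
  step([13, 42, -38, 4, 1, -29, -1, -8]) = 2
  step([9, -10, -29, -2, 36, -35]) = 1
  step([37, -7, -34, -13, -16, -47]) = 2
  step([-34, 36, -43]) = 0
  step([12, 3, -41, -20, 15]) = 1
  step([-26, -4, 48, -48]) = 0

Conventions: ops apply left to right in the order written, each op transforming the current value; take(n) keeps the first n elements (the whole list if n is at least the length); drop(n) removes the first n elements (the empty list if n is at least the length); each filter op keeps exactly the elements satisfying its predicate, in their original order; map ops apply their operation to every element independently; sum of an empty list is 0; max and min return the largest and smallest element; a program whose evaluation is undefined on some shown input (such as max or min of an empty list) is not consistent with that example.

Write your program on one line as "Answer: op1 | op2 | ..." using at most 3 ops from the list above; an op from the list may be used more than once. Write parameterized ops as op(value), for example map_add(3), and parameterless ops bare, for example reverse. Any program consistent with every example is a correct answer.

filter_odd | drop(2) | len

Check, running the answer program on each example:
  [13, 42, -38, 4, 1, -29, -1, -8] -> [13, 1, -29, -1] -> [-29, -1] -> 2
  [9, -10, -29, -2, 36, -35] -> [9, -29, -35] -> [-35] -> 1
  [37, -7, -34, -13, -16, -47] -> [37, -7, -13, -47] -> [-13, -47] -> 2
  [-34, 36, -43] -> [-43] -> [] -> 0
  [12, 3, -41, -20, 15] -> [3, -41, 15] -> [15] -> 1
  [-26, -4, 48, -48] -> [] -> [] -> 0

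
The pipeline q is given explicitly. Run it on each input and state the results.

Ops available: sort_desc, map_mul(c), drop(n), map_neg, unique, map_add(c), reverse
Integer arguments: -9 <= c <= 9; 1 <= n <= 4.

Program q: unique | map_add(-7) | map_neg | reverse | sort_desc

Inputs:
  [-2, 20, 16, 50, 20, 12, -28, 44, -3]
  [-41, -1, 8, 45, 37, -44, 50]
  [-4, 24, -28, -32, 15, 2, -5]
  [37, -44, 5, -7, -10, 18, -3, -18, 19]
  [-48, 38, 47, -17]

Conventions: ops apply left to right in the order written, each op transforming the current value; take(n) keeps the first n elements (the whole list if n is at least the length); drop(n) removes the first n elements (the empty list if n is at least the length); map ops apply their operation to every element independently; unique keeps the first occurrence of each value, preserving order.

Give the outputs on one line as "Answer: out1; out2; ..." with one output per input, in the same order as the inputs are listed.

[35, 10, 9, -5, -9, -13, -37, -43]; [51, 48, 8, -1, -30, -38, -43]; [39, 35, 12, 11, 5, -8, -17]; [51, 25, 17, 14, 10, 2, -11, -12, -30]; [55, 24, -31, -40]

Execution, op by op:
  [-2, 20, 16, 50, 20, 12, -28, 44, -3] -> [-2, 20, 16, 50, 12, -28, 44, -3] -> [-9, 13, 9, 43, 5, -35, 37, -10] -> [9, -13, -9, -43, -5, 35, -37, 10] -> [10, -37, 35, -5, -43, -9, -13, 9] -> [35, 10, 9, -5, -9, -13, -37, -43]
  [-41, -1, 8, 45, 37, -44, 50] -> [-41, -1, 8, 45, 37, -44, 50] -> [-48, -8, 1, 38, 30, -51, 43] -> [48, 8, -1, -38, -30, 51, -43] -> [-43, 51, -30, -38, -1, 8, 48] -> [51, 48, 8, -1, -30, -38, -43]
  [-4, 24, -28, -32, 15, 2, -5] -> [-4, 24, -28, -32, 15, 2, -5] -> [-11, 17, -35, -39, 8, -5, -12] -> [11, -17, 35, 39, -8, 5, 12] -> [12, 5, -8, 39, 35, -17, 11] -> [39, 35, 12, 11, 5, -8, -17]
  [37, -44, 5, -7, -10, 18, -3, -18, 19] -> [37, -44, 5, -7, -10, 18, -3, -18, 19] -> [30, -51, -2, -14, -17, 11, -10, -25, 12] -> [-30, 51, 2, 14, 17, -11, 10, 25, -12] -> [-12, 25, 10, -11, 17, 14, 2, 51, -30] -> [51, 25, 17, 14, 10, 2, -11, -12, -30]
  [-48, 38, 47, -17] -> [-48, 38, 47, -17] -> [-55, 31, 40, -24] -> [55, -31, -40, 24] -> [24, -40, -31, 55] -> [55, 24, -31, -40]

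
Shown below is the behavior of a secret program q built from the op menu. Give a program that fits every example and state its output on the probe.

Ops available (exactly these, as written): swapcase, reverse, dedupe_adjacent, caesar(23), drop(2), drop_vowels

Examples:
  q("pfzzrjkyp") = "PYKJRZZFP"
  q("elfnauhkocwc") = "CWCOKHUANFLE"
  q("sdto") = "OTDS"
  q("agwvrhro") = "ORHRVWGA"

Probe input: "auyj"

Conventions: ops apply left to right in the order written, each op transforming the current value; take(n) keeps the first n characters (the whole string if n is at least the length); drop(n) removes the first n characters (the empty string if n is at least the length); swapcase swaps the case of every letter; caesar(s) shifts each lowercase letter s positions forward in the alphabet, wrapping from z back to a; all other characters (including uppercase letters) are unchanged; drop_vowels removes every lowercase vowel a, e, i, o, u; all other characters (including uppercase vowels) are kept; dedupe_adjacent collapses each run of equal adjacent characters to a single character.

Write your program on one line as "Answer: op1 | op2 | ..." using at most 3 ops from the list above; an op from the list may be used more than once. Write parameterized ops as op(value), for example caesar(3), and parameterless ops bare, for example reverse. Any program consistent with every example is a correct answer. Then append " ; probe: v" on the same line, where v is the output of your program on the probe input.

swapcase | reverse ; probe: "JYUA"

Check, running the answer program on each example:
  "pfzzrjkyp" -> "PFZZRJKYP" -> "PYKJRZZFP"
  "elfnauhkocwc" -> "ELFNAUHKOCWC" -> "CWCOKHUANFLE"
  "sdto" -> "SDTO" -> "OTDS"
  "agwvrhro" -> "AGWVRHRO" -> "ORHRVWGA"
  probe: "auyj" -> "AUYJ" -> "JYUA"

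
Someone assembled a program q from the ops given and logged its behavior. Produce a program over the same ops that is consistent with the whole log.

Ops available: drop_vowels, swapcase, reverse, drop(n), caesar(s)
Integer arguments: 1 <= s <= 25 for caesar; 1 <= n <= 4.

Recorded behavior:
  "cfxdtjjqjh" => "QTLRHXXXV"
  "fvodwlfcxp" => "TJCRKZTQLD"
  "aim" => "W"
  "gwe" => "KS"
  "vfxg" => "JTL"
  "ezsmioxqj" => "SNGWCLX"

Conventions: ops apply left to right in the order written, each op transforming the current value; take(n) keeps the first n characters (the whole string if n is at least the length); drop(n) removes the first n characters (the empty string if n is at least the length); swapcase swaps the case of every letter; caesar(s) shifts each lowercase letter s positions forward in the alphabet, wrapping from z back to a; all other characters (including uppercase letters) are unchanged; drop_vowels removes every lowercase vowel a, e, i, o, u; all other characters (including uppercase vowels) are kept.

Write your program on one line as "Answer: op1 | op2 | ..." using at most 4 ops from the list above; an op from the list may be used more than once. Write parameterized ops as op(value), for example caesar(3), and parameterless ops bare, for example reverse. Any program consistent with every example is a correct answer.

caesar(10) | caesar(4) | drop_vowels | swapcase

Check, running the answer program on each example:
  "cfxdtjjqjh" -> "mphndttatr" -> "qtlrhxxexv" -> "qtlrhxxxv" -> "QTLRHXXXV"
  "fvodwlfcxp" -> "pfyngvpmhz" -> "tjcrkztqld" -> "tjcrkztqld" -> "TJCRKZTQLD"
  "aim" -> "ksw" -> "owa" -> "w" -> "W"
  "gwe" -> "qgo" -> "uks" -> "ks" -> "KS"
  "vfxg" -> "fphq" -> "jtlu" -> "jtl" -> "JTL"
  "ezsmioxqj" -> "ojcwsyhat" -> "sngawclex" -> "sngwclx" -> "SNGWCLX"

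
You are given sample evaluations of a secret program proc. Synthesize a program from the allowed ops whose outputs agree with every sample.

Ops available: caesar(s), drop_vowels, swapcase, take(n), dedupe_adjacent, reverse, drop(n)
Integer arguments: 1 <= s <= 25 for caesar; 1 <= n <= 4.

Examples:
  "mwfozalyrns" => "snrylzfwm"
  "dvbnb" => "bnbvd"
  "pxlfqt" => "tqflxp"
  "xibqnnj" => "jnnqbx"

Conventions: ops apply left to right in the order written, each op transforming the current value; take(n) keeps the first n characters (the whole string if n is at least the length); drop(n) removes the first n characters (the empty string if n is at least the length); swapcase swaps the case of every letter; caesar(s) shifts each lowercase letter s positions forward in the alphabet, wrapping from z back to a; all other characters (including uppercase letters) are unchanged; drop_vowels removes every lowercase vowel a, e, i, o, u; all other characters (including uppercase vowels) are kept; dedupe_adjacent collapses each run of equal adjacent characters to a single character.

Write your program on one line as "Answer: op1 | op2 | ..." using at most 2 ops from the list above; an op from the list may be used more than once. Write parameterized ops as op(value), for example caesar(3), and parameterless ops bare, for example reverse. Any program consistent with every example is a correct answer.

reverse | drop_vowels

Check, running the answer program on each example:
  "mwfozalyrns" -> "snrylazofwm" -> "snrylzfwm"
  "dvbnb" -> "bnbvd" -> "bnbvd"
  "pxlfqt" -> "tqflxp" -> "tqflxp"
  "xibqnnj" -> "jnnqbix" -> "jnnqbx"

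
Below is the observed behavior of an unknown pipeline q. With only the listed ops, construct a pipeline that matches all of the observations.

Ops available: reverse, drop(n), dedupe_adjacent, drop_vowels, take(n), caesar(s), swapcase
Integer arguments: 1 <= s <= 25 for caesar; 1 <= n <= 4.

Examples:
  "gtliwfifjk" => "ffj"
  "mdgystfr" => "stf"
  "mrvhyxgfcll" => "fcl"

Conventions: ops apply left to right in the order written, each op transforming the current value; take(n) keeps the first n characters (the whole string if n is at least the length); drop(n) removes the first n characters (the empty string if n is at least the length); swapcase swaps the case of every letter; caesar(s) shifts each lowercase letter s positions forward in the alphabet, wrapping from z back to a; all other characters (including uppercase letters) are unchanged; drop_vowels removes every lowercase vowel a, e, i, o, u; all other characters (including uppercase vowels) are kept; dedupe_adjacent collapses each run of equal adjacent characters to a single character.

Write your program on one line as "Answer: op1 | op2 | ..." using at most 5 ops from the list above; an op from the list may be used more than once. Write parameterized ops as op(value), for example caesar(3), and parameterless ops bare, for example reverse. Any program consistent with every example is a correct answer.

reverse | drop_vowels | take(4) | drop(1) | reverse

Check, running the answer program on each example:
  "gtliwfifjk" -> "kjfifwiltg" -> "kjffwltg" -> "kjff" -> "jff" -> "ffj"
  "mdgystfr" -> "rftsygdm" -> "rftsygdm" -> "rfts" -> "fts" -> "stf"
  "mrvhyxgfcll" -> "llcfgxyhvrm" -> "llcfgxyhvrm" -> "llcf" -> "lcf" -> "fcl"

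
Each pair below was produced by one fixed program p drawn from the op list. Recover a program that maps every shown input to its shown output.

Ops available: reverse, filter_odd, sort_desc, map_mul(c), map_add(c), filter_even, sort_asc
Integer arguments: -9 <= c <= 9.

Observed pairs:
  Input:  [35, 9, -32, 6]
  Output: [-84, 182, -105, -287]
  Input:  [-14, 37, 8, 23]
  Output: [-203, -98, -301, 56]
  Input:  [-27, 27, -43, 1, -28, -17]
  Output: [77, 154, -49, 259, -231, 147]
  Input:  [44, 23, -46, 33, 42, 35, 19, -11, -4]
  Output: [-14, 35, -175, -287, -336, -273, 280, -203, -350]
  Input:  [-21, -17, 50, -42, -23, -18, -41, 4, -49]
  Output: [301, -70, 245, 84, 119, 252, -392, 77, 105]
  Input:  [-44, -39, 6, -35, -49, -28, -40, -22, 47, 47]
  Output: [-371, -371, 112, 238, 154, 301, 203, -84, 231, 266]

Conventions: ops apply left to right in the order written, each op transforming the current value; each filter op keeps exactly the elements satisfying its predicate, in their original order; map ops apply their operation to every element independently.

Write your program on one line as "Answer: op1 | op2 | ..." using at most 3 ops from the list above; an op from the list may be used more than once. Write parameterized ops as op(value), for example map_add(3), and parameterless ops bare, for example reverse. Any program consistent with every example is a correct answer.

map_add(6) | reverse | map_mul(-7)

Check, running the answer program on each example:
  [35, 9, -32, 6] -> [41, 15, -26, 12] -> [12, -26, 15, 41] -> [-84, 182, -105, -287]
  [-14, 37, 8, 23] -> [-8, 43, 14, 29] -> [29, 14, 43, -8] -> [-203, -98, -301, 56]
  [-27, 27, -43, 1, -28, -17] -> [-21, 33, -37, 7, -22, -11] -> [-11, -22, 7, -37, 33, -21] -> [77, 154, -49, 259, -231, 147]
  [44, 23, -46, 33, 42, 35, 19, -11, -4] -> [50, 29, -40, 39, 48, 41, 25, -5, 2] -> [2, -5, 25, 41, 48, 39, -40, 29, 50] -> [-14, 35, -175, -287, -336, -273, 280, -203, -350]
  [-21, -17, 50, -42, -23, -18, -41, 4, -49] -> [-15, -11, 56, -36, -17, -12, -35, 10, -43] -> [-43, 10, -35, -12, -17, -36, 56, -11, -15] -> [301, -70, 245, 84, 119, 252, -392, 77, 105]
  [-44, -39, 6, -35, -49, -28, -40, -22, 47, 47] -> [-38, -33, 12, -29, -43, -22, -34, -16, 53, 53] -> [53, 53, -16, -34, -22, -43, -29, 12, -33, -38] -> [-371, -371, 112, 238, 154, 301, 203, -84, 231, 266]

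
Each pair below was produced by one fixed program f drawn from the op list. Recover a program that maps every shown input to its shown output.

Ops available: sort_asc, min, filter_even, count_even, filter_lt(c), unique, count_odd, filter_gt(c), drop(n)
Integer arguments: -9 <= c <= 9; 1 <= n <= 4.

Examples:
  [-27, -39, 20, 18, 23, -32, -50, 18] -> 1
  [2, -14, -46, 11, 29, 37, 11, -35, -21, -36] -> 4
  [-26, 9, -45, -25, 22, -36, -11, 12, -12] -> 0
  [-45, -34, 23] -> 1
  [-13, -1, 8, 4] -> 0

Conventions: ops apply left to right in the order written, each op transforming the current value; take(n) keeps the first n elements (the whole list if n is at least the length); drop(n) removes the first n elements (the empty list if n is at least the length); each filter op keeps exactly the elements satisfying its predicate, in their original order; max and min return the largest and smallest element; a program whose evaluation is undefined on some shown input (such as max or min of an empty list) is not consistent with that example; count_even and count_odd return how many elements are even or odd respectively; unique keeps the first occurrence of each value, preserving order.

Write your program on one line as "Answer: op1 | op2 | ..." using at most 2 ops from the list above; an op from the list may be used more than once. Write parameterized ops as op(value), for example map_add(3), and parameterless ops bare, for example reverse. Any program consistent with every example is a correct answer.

filter_gt(9) | count_odd

Check, running the answer program on each example:
  [-27, -39, 20, 18, 23, -32, -50, 18] -> [20, 18, 23, 18] -> 1
  [2, -14, -46, 11, 29, 37, 11, -35, -21, -36] -> [11, 29, 37, 11] -> 4
  [-26, 9, -45, -25, 22, -36, -11, 12, -12] -> [22, 12] -> 0
  [-45, -34, 23] -> [23] -> 1
  [-13, -1, 8, 4] -> [] -> 0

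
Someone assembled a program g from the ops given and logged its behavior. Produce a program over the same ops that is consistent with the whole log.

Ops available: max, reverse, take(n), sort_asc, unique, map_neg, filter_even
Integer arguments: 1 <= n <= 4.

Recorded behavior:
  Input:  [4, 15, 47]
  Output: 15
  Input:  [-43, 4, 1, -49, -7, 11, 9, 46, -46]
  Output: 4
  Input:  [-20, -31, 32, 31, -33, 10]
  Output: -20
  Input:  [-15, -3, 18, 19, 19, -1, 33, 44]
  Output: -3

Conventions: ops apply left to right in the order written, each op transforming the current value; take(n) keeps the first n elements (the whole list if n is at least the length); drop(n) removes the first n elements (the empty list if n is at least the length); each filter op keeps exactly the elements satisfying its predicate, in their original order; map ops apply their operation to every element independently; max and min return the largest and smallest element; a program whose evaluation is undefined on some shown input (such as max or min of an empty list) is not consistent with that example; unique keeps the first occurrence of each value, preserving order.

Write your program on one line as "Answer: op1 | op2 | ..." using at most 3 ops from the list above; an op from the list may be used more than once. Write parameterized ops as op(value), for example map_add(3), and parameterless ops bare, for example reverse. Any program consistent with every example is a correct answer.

take(2) | max

Check, running the answer program on each example:
  [4, 15, 47] -> [4, 15] -> 15
  [-43, 4, 1, -49, -7, 11, 9, 46, -46] -> [-43, 4] -> 4
  [-20, -31, 32, 31, -33, 10] -> [-20, -31] -> -20
  [-15, -3, 18, 19, 19, -1, 33, 44] -> [-15, -3] -> -3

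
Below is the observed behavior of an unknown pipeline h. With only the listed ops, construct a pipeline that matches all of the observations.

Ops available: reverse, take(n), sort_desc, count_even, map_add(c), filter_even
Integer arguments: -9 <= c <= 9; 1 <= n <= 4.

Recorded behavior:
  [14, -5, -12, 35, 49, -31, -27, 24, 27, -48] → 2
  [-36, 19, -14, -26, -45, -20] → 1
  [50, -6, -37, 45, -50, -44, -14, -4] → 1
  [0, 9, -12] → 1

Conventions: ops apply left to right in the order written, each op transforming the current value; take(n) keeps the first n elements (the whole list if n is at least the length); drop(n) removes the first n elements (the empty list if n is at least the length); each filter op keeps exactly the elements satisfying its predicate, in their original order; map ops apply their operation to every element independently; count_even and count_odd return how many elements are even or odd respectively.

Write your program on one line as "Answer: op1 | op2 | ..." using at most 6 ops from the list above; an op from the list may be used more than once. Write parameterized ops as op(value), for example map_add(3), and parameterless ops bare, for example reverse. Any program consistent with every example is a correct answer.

sort_desc | map_add(-5) | take(2) | reverse | count_even

Check, running the answer program on each example:
  [14, -5, -12, 35, 49, -31, -27, 24, 27, -48] -> [49, 35, 27, 24, 14, -5, -12, -27, -31, -48] -> [44, 30, 22, 19, 9, -10, -17, -32, -36, -53] -> [44, 30] -> [30, 44] -> 2
  [-36, 19, -14, -26, -45, -20] -> [19, -14, -20, -26, -36, -45] -> [14, -19, -25, -31, -41, -50] -> [14, -19] -> [-19, 14] -> 1
  [50, -6, -37, 45, -50, -44, -14, -4] -> [50, 45, -4, -6, -14, -37, -44, -50] -> [45, 40, -9, -11, -19, -42, -49, -55] -> [45, 40] -> [40, 45] -> 1
  [0, 9, -12] -> [9, 0, -12] -> [4, -5, -17] -> [4, -5] -> [-5, 4] -> 1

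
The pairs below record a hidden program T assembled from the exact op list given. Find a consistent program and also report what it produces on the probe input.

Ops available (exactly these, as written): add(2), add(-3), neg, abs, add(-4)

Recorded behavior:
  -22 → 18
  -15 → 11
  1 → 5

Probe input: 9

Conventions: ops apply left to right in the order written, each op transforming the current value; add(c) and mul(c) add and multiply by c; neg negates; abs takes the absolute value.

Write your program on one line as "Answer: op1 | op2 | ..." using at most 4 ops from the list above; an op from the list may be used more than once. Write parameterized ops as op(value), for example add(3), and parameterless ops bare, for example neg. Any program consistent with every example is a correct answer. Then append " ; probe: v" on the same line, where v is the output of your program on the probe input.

neg | add(-4) | abs ; probe: 13

Check, running the answer program on each example:
  -22 -> 22 -> 18 -> 18
  -15 -> 15 -> 11 -> 11
  1 -> -1 -> -5 -> 5
  probe: 9 -> -9 -> -13 -> 13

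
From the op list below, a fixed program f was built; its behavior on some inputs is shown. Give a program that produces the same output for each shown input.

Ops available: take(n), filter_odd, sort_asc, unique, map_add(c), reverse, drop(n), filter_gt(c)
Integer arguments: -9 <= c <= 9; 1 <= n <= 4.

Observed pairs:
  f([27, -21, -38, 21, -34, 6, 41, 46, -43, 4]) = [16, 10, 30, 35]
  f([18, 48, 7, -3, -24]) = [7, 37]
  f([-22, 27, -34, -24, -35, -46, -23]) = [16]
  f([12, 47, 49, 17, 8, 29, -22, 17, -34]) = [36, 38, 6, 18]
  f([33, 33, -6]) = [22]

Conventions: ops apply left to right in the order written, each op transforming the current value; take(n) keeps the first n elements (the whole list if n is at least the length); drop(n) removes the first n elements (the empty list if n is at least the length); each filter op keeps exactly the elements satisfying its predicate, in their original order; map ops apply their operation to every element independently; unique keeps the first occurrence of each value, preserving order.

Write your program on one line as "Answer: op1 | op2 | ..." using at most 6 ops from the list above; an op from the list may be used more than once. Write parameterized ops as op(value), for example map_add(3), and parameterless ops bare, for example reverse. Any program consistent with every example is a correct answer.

unique | map_add(-2) | filter_gt(5) | map_add(-9) | filter_gt(5)

Check, running the answer program on each example:
  [27, -21, -38, 21, -34, 6, 41, 46, -43, 4] -> [27, -21, -38, 21, -34, 6, 41, 46, -43, 4] -> [25, -23, -40, 19, -36, 4, 39, 44, -45, 2] -> [25, 19, 39, 44] -> [16, 10, 30, 35] -> [16, 10, 30, 35]
  [18, 48, 7, -3, -24] -> [18, 48, 7, -3, -24] -> [16, 46, 5, -5, -26] -> [16, 46] -> [7, 37] -> [7, 37]
  [-22, 27, -34, -24, -35, -46, -23] -> [-22, 27, -34, -24, -35, -46, -23] -> [-24, 25, -36, -26, -37, -48, -25] -> [25] -> [16] -> [16]
  [12, 47, 49, 17, 8, 29, -22, 17, -34] -> [12, 47, 49, 17, 8, 29, -22, -34] -> [10, 45, 47, 15, 6, 27, -24, -36] -> [10, 45, 47, 15, 6, 27] -> [1, 36, 38, 6, -3, 18] -> [36, 38, 6, 18]
  [33, 33, -6] -> [33, -6] -> [31, -8] -> [31] -> [22] -> [22]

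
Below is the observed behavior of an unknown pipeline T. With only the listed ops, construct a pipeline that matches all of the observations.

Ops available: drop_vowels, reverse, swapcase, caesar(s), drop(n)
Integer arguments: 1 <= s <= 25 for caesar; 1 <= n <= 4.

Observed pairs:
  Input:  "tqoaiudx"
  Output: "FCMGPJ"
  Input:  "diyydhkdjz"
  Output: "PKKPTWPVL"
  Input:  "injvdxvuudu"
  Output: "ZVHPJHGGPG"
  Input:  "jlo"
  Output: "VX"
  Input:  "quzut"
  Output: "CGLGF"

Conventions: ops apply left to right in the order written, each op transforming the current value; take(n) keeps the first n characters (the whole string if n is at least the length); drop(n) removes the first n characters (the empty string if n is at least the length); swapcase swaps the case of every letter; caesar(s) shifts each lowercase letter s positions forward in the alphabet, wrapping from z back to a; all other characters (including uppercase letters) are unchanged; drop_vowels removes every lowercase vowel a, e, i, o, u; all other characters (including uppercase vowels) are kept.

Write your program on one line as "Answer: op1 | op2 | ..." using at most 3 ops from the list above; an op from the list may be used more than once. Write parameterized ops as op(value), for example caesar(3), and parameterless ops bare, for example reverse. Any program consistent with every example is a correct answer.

caesar(12) | drop_vowels | swapcase

Check, running the answer program on each example:
  "tqoaiudx" -> "fcamugpj" -> "fcmgpj" -> "FCMGPJ"
  "diyydhkdjz" -> "pukkptwpvl" -> "pkkptwpvl" -> "PKKPTWPVL"
  "injvdxvuudu" -> "uzvhpjhggpg" -> "zvhpjhggpg" -> "ZVHPJHGGPG"
  "jlo" -> "vxa" -> "vx" -> "VX"
  "quzut" -> "cglgf" -> "cglgf" -> "CGLGF"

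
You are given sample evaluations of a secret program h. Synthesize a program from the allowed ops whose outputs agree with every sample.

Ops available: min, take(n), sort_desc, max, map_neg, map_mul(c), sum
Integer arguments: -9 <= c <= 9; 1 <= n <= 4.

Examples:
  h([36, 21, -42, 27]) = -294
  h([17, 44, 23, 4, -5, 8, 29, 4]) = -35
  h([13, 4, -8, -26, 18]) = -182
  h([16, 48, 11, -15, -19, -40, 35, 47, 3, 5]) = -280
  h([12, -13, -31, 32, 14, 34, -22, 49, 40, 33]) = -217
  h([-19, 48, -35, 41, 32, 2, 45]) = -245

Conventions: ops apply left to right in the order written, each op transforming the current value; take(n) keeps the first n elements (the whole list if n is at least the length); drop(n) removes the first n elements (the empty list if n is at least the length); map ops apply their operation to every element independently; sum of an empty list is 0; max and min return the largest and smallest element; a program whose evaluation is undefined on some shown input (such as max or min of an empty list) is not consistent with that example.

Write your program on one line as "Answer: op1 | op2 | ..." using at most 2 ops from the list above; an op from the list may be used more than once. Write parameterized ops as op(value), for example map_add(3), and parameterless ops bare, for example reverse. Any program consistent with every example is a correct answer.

map_mul(7) | min

Check, running the answer program on each example:
  [36, 21, -42, 27] -> [252, 147, -294, 189] -> -294
  [17, 44, 23, 4, -5, 8, 29, 4] -> [119, 308, 161, 28, -35, 56, 203, 28] -> -35
  [13, 4, -8, -26, 18] -> [91, 28, -56, -182, 126] -> -182
  [16, 48, 11, -15, -19, -40, 35, 47, 3, 5] -> [112, 336, 77, -105, -133, -280, 245, 329, 21, 35] -> -280
  [12, -13, -31, 32, 14, 34, -22, 49, 40, 33] -> [84, -91, -217, 224, 98, 238, -154, 343, 280, 231] -> -217
  [-19, 48, -35, 41, 32, 2, 45] -> [-133, 336, -245, 287, 224, 14, 315] -> -245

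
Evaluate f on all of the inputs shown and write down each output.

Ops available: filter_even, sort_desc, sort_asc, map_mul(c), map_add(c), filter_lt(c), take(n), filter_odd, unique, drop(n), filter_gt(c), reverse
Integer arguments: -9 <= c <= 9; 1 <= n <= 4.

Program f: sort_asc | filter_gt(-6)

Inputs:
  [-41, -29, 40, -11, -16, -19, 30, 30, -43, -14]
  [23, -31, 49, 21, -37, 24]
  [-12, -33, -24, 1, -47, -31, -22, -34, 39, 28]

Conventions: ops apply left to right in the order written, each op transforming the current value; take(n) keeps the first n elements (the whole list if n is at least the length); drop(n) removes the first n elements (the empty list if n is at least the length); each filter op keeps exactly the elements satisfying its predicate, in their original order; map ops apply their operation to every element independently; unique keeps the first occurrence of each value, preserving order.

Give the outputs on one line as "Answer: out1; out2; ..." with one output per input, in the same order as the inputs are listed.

Execution, op by op:
  [-41, -29, 40, -11, -16, -19, 30, 30, -43, -14] -> [-43, -41, -29, -19, -16, -14, -11, 30, 30, 40] -> [30, 30, 40]
  [23, -31, 49, 21, -37, 24] -> [-37, -31, 21, 23, 24, 49] -> [21, 23, 24, 49]
  [-12, -33, -24, 1, -47, -31, -22, -34, 39, 28] -> [-47, -34, -33, -31, -24, -22, -12, 1, 28, 39] -> [1, 28, 39]

[30, 30, 40]; [21, 23, 24, 49]; [1, 28, 39]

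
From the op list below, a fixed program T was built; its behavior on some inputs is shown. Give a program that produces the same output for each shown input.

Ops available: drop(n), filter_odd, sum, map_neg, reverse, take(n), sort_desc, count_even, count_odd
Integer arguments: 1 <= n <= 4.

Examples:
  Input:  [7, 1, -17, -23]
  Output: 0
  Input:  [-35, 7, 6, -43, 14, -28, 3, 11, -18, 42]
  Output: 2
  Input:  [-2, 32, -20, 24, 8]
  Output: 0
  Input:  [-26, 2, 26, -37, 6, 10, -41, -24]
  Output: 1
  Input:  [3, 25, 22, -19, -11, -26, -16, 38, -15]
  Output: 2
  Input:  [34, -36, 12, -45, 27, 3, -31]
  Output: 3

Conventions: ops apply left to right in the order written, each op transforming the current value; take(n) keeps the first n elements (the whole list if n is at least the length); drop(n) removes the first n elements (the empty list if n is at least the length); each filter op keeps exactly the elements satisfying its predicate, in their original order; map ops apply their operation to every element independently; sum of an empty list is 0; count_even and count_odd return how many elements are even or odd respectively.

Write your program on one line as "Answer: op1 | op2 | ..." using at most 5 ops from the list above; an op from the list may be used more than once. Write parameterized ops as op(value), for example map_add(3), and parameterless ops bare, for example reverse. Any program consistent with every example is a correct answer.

drop(4) | reverse | sort_desc | count_odd

Check, running the answer program on each example:
  [7, 1, -17, -23] -> [] -> [] -> [] -> 0
  [-35, 7, 6, -43, 14, -28, 3, 11, -18, 42] -> [14, -28, 3, 11, -18, 42] -> [42, -18, 11, 3, -28, 14] -> [42, 14, 11, 3, -18, -28] -> 2
  [-2, 32, -20, 24, 8] -> [8] -> [8] -> [8] -> 0
  [-26, 2, 26, -37, 6, 10, -41, -24] -> [6, 10, -41, -24] -> [-24, -41, 10, 6] -> [10, 6, -24, -41] -> 1
  [3, 25, 22, -19, -11, -26, -16, 38, -15] -> [-11, -26, -16, 38, -15] -> [-15, 38, -16, -26, -11] -> [38, -11, -15, -16, -26] -> 2
  [34, -36, 12, -45, 27, 3, -31] -> [27, 3, -31] -> [-31, 3, 27] -> [27, 3, -31] -> 3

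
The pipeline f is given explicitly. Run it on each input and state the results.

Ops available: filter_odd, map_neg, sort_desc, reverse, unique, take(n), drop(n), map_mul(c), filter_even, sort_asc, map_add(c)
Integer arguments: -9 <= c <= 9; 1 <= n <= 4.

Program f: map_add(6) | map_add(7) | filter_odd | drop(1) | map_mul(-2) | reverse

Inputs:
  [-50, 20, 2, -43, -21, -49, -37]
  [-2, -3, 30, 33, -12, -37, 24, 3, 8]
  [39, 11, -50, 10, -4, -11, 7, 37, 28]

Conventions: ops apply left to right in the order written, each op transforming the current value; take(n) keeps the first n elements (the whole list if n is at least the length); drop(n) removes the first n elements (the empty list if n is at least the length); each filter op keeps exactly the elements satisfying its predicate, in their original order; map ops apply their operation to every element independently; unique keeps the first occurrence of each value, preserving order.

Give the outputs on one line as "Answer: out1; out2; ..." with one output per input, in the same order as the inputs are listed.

[-30, -66]; [-42, -74, -2, -86]; [-82, -18, -46]

Execution, op by op:
  [-50, 20, 2, -43, -21, -49, -37] -> [-44, 26, 8, -37, -15, -43, -31] -> [-37, 33, 15, -30, -8, -36, -24] -> [-37, 33, 15] -> [33, 15] -> [-66, -30] -> [-30, -66]
  [-2, -3, 30, 33, -12, -37, 24, 3, 8] -> [4, 3, 36, 39, -6, -31, 30, 9, 14] -> [11, 10, 43, 46, 1, -24, 37, 16, 21] -> [11, 43, 1, 37, 21] -> [43, 1, 37, 21] -> [-86, -2, -74, -42] -> [-42, -74, -2, -86]
  [39, 11, -50, 10, -4, -11, 7, 37, 28] -> [45, 17, -44, 16, 2, -5, 13, 43, 34] -> [52, 24, -37, 23, 9, 2, 20, 50, 41] -> [-37, 23, 9, 41] -> [23, 9, 41] -> [-46, -18, -82] -> [-82, -18, -46]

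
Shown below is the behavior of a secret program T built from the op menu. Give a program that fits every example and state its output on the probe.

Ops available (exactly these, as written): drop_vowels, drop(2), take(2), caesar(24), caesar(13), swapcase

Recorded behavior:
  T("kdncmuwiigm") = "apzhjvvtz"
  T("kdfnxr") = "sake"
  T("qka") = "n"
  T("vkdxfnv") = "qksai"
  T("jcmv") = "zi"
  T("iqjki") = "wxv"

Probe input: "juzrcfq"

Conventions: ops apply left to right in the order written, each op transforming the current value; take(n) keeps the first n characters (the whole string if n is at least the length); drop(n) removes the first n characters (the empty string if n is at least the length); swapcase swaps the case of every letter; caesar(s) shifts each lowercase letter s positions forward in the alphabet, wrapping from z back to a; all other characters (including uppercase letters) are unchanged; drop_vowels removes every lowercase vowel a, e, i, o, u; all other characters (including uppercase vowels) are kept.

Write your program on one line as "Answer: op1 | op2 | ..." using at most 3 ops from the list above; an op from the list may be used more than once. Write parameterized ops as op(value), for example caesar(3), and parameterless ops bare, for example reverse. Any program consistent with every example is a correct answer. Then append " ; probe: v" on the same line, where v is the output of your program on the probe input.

caesar(13) | drop(2) ; probe: "mepsd"

Check, running the answer program on each example:
  "kdncmuwiigm" -> "xqapzhjvvtz" -> "apzhjvvtz"
  "kdfnxr" -> "xqsake" -> "sake"
  "qka" -> "dxn" -> "n"
  "vkdxfnv" -> "ixqksai" -> "qksai"
  "jcmv" -> "wpzi" -> "zi"
  "iqjki" -> "vdwxv" -> "wxv"
  probe: "juzrcfq" -> "whmepsd" -> "mepsd"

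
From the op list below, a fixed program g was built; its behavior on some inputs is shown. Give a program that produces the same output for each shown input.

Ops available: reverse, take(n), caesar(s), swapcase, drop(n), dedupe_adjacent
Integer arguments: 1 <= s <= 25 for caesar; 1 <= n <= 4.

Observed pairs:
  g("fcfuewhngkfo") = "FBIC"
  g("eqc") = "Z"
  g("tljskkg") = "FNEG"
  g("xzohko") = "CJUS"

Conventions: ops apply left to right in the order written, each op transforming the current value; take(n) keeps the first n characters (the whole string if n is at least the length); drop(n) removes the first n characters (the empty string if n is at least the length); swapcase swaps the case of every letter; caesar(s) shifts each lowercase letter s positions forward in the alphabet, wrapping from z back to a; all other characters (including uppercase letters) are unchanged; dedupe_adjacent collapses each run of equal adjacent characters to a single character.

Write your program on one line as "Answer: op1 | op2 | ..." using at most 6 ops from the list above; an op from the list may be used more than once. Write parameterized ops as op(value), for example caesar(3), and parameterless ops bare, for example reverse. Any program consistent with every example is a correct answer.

caesar(21) | reverse | drop(2) | take(4) | swapcase

Check, running the answer program on each example:
  "fcfuewhngkfo" -> "axapzrcibfaj" -> "jafbicrzpaxa" -> "fbicrzpaxa" -> "fbic" -> "FBIC"
  "eqc" -> "zlx" -> "xlz" -> "z" -> "z" -> "Z"
  "tljskkg" -> "ogenffb" -> "bffnego" -> "fnego" -> "fneg" -> "FNEG"
  "xzohko" -> "sujcfj" -> "jfcjus" -> "cjus" -> "cjus" -> "CJUS"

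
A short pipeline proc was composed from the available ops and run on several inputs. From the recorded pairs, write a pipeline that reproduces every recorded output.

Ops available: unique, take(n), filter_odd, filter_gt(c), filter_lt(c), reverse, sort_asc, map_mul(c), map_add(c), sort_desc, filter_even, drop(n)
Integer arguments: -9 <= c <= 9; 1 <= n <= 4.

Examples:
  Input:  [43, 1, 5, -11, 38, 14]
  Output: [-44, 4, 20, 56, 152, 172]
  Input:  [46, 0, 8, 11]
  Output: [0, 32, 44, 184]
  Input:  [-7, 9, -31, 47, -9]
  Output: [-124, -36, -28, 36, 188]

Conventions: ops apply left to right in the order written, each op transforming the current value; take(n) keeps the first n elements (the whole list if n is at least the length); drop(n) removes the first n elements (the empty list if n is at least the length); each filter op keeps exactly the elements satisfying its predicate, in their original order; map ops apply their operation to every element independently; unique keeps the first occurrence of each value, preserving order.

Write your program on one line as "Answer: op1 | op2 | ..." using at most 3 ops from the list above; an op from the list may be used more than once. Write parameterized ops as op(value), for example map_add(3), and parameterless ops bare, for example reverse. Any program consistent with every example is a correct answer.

map_mul(4) | sort_asc

Check, running the answer program on each example:
  [43, 1, 5, -11, 38, 14] -> [172, 4, 20, -44, 152, 56] -> [-44, 4, 20, 56, 152, 172]
  [46, 0, 8, 11] -> [184, 0, 32, 44] -> [0, 32, 44, 184]
  [-7, 9, -31, 47, -9] -> [-28, 36, -124, 188, -36] -> [-124, -36, -28, 36, 188]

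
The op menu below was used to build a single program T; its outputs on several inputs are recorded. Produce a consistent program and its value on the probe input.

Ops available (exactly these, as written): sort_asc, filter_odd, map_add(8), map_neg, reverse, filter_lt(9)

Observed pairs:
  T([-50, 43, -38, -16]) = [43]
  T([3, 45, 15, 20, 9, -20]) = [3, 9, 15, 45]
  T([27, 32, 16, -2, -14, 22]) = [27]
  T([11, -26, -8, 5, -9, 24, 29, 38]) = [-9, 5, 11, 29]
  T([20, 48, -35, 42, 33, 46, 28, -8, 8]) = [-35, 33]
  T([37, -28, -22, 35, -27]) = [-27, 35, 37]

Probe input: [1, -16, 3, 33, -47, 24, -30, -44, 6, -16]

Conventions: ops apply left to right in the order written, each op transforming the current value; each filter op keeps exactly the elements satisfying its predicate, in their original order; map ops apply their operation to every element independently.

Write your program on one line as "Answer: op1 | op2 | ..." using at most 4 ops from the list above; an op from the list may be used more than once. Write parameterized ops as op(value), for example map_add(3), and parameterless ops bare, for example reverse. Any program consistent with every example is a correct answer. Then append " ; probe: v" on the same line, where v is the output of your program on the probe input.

reverse | sort_asc | filter_odd ; probe: [-47, 1, 3, 33]

Check, running the answer program on each example:
  [-50, 43, -38, -16] -> [-16, -38, 43, -50] -> [-50, -38, -16, 43] -> [43]
  [3, 45, 15, 20, 9, -20] -> [-20, 9, 20, 15, 45, 3] -> [-20, 3, 9, 15, 20, 45] -> [3, 9, 15, 45]
  [27, 32, 16, -2, -14, 22] -> [22, -14, -2, 16, 32, 27] -> [-14, -2, 16, 22, 27, 32] -> [27]
  [11, -26, -8, 5, -9, 24, 29, 38] -> [38, 29, 24, -9, 5, -8, -26, 11] -> [-26, -9, -8, 5, 11, 24, 29, 38] -> [-9, 5, 11, 29]
  [20, 48, -35, 42, 33, 46, 28, -8, 8] -> [8, -8, 28, 46, 33, 42, -35, 48, 20] -> [-35, -8, 8, 20, 28, 33, 42, 46, 48] -> [-35, 33]
  [37, -28, -22, 35, -27] -> [-27, 35, -22, -28, 37] -> [-28, -27, -22, 35, 37] -> [-27, 35, 37]
  probe: [1, -16, 3, 33, -47, 24, -30, -44, 6, -16] -> [-16, 6, -44, -30, 24, -47, 33, 3, -16, 1] -> [-47, -44, -30, -16, -16, 1, 3, 6, 24, 33] -> [-47, 1, 3, 33]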